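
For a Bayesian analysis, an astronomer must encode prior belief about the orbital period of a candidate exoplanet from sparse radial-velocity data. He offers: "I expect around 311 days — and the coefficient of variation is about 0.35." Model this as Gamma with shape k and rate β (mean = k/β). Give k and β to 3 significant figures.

For Gamma(k, rate β): mean = k/β, variance = k/β², so CV = 1/√k.
CV = 0.35, hence k = 1/CV² = 8.16.
Then β = k/mean = 8.16/311 = 0.0262.

k ≈ 8.16, β ≈ 0.0262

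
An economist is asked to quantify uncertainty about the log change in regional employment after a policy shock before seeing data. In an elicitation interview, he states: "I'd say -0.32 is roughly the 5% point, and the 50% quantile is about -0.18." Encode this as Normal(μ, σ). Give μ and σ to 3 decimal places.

For Normal(μ,σ), the p-quantile is μ + z_p·σ. Here z_{0.05} = -1.645, z_{0.5} = 0.
So -0.32 = μ − 1.645σ and -0.18 = μ + 0σ.
Subtracting: σ = (-0.18 − -0.32)/(0 − (-1.645)) = 0.085.
Then μ = -0.32 − (-1.645)·0.085 = -0.180.

μ = -0.180, σ = 0.085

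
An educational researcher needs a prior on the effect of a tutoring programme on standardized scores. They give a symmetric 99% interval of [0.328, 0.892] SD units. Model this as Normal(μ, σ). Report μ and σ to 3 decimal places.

μ = 0.610, σ = 0.109

A symmetric 99% interval runs μ ± z·σ with z = 2.576.
Half-width = 0.282, so σ = 0.282/2.576 = 0.109.
μ is the interval midpoint, 0.610.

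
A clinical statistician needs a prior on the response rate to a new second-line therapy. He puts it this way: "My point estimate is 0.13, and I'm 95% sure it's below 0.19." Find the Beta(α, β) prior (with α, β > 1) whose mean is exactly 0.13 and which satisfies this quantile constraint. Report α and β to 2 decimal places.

α ≈ 12.58, β ≈ 84.22

With mean 0.13 fixed, write α = 0.13s, β = 0.87s where s = α+β.
Need P(θ < 0.19) = 0.95 under Beta(0.13s, 0.87s). Normal approximation: (q−m)/√(m(1−m)/s) ≈ z_{0.95} = 1.64, so s ≈ 0.13·0.87·(1.64)²/(0.19−0.13)² = 85.0.
At s = 85.0: P(θ<0.19) ≈ 0.939. Adjusting to match 0.95 gives s ≈ 96.80.
So α = 0.13·96.80 ≈ 12.58, β = 0.87·96.80 ≈ 84.22.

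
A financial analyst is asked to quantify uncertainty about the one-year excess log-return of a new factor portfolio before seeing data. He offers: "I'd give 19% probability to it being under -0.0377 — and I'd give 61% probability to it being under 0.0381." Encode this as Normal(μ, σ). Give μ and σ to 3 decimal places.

The p-quantile of Normal(μ,σ) is μ + z_p·σ, with z_{0.19} = -0.8779 and z_{0.61} = 0.2793.
Eliminate σ: μ = (z₂·x₁ − z₁·x₂)/(z₂ − z₁) = (0.2793·-0.0377 − (-0.8779)·0.0381)/1.157 = 0.020.
Then σ = (x₂ − x₁)/(z₂ − z₁) = (0.0381 − -0.0377)/1.157 = 0.066.

μ = 0.020, σ = 0.066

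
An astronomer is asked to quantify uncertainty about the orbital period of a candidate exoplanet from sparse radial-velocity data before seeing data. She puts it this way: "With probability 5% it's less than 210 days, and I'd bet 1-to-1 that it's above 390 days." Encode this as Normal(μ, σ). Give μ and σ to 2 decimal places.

μ = 390.00, σ = 109.43

For Normal(μ,σ), the p-quantile is μ + z_p·σ. Here z_{0.05} = -1.645, z_{0.5} = 0.
So 210 = μ − 1.645σ and 390 = μ + 0σ.
Subtracting: σ = (390 − 210)/(0 − (-1.645)) = 109.43.
Then μ = 210 − (-1.645)·109.43 = 390.00.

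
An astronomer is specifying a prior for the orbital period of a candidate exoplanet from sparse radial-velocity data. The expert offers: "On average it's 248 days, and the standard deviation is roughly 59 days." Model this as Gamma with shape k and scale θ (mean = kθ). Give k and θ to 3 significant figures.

k ≈ 17.7, θ ≈ 14

For Gamma(k, scale θ): mean = kθ, variance = kθ², so CV = 1/√k.
CV = SD/mean = 59/248 = 0.2379, hence k = 1/CV² = 17.7.
Then θ = mean/k = 248/17.7 = 14.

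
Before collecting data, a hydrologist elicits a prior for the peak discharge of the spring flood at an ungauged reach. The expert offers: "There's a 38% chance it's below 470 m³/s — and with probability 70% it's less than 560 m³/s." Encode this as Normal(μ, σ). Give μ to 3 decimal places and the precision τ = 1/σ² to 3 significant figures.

The p-quantile of Normal(μ,σ) is μ + z_p·σ, with z_{0.38} = -0.3055 and z_{0.7} = 0.5244.
Eliminate σ: μ = (z₂·x₁ − z₁·x₂)/(z₂ − z₁) = (0.5244·470 − (-0.3055)·560)/0.8299 = 503.129.
Then σ = (x₂ − x₁)/(z₂ − z₁) = (560 − 470)/0.8299 = 108.449.
Precision τ = 1/σ² = 1/108.4² = 8.5e-05.

μ = 503.129, τ = 8.5e-05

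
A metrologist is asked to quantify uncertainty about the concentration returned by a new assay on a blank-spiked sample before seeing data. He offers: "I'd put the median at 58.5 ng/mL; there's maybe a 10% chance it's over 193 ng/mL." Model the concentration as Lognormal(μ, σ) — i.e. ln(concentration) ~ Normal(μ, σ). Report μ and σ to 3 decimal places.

If T ~ Lognormal(μ,σ) then ln T ~ Normal(μ,σ), so the p-quantile of ln T is μ + z_p·σ.
ln(58.5) = 4.069 and ln(193) = 5.263; z_{0.5} = 0, z_{0.9} = 1.282.
σ = (5.263 − 4.069)/(1.282 − (0)) = 0.931.
μ = 4.069 − (0)·0.931 = 4.069.

μ ≈ 4.069, σ ≈ 0.931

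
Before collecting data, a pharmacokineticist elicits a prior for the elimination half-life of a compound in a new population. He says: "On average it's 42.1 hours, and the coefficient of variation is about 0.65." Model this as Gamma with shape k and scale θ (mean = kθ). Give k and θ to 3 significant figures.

k ≈ 2.37, θ ≈ 17.8

For Gamma(k, scale θ): mean = kθ, variance = kθ², so CV = 1/√k.
CV = 0.65, hence k = 1/CV² = 2.37.
Then θ = mean/k = 42.1/2.37 = 17.8.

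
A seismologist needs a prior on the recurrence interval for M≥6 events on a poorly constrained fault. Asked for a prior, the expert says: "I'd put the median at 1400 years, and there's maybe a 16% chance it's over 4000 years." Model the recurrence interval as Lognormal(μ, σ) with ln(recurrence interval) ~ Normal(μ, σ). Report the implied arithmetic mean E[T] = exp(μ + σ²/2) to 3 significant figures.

E[T] ≈ 2440 years

If T ~ Lognormal(μ,σ) then ln T ~ Normal(μ,σ), so the p-quantile of ln T is μ + z_p·σ.
ln(1400) = 7.244 and ln(4000) = 8.294; z_{0.5} = 0, z_{0.84} = 0.9945.
σ = (8.294 − 7.244)/(0.9945 − (0)) = 1.056.
μ = 7.244 − (0)·1.056 = 7.244.
E[T] = exp(μ + σ²/2) = exp(7.244 + 0.5572) = 2440 years.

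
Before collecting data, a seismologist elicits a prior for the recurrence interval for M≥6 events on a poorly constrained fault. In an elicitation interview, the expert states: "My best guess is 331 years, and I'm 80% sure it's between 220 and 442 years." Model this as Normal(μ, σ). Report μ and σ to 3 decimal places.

μ = 331.000, σ = 86.614

A symmetric 80% interval runs μ ± z·σ with z = 1.282.
Half-width = 111, so σ = 111/1.282 = 86.614.
μ is the stated best guess, 331.000.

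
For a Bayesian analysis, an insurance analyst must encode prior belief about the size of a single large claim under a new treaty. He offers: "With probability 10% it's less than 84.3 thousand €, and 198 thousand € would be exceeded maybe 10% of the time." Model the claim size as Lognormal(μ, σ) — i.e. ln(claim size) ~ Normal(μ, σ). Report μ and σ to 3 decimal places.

If T ~ Lognormal(μ,σ) then ln T ~ Normal(μ,σ), so the p-quantile of ln T is μ + z_p·σ.
ln(84.3) = 4.434 and ln(198) = 5.288; z_{0.1} = -1.282, z_{0.9} = 1.282.
σ = (5.288 − 4.434)/(1.282 − (-1.282)) = 0.333.
μ = 4.434 − (-1.282)·0.333 = 4.861.

μ ≈ 4.861, σ ≈ 0.333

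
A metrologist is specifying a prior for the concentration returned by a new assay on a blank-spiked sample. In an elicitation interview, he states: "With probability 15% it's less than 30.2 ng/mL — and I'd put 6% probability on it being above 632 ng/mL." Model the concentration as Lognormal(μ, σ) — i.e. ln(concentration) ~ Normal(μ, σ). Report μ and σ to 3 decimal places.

μ ≈ 4.624, σ ≈ 1.174

If T ~ Lognormal(μ,σ) then ln T ~ Normal(μ,σ), so the p-quantile of ln T is μ + z_p·σ.
ln(30.2) = 3.408 and ln(632) = 6.449; z_{0.15} = -1.036, z_{0.94} = 1.555.
σ = (6.449 − 3.408)/(1.555 − (-1.036)) = 1.174.
μ = 3.408 − (-1.036)·1.174 = 4.624.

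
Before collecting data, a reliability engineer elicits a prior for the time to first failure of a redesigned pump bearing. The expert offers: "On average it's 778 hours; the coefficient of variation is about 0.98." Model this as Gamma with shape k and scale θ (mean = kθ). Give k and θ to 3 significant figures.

For Gamma(k, scale θ): mean = kθ, variance = kθ², so CV = 1/√k.
CV = 0.98, hence k = 1/CV² = 1.04.
Then θ = mean/k = 778/1.04 = 747.

k ≈ 1.04, θ ≈ 747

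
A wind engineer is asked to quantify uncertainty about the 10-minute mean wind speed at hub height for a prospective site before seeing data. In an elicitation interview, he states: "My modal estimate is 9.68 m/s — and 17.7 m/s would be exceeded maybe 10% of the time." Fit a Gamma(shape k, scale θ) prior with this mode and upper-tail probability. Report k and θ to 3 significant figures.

Gamma(k,θ) with k>1 has mode (k−1)θ, so θ = 9.68/(k−1).
Need P(X < 17.7) = 0.9 with θ tied to k this way. Start at k = 2, θ = 9.68: P(X<17.7) ≈ 0.546.
Too low — raise k to concentrate. Iterating converges to k ≈ 6.23.
Then θ = 9.68/(6.23−1) ≈ 1.85.

k ≈ 6.23, θ ≈ 1.85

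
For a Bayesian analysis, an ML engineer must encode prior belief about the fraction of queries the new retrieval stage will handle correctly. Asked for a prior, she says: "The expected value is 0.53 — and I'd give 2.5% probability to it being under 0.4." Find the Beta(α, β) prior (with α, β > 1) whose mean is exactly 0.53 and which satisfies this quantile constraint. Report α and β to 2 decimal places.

With mean 0.53 fixed, write α = 0.53s, β = 0.47s where s = α+β.
Need P(θ < 0.4) = 0.025 under Beta(0.53s, 0.47s). Normal approximation: (q−m)/√(m(1−m)/s) ≈ z_{0.025} = -1.96, so s ≈ 0.53·0.47·(-1.96)²/(0.4−0.53)² = 56.6.
At s = 56.6: P(θ<0.4) ≈ 0.024. Adjusting to match 0.025 gives s ≈ 56.07.
So α = 0.53·56.07 ≈ 29.71, β = 0.47·56.07 ≈ 26.35.

α ≈ 29.71, β ≈ 26.35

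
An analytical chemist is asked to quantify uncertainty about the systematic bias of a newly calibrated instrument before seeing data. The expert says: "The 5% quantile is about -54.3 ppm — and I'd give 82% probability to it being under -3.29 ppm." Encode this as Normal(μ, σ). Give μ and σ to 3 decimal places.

The p-quantile of Normal(μ,σ) is μ + z_p·σ, with z_{0.05} = -1.645 and z_{0.82} = 0.9154.
Eliminate σ: μ = (z₂·x₁ − z₁·x₂)/(z₂ − z₁) = (0.9154·-54.3 − (-1.645)·-3.29)/2.56 = -21.528.
Then σ = (x₂ − x₁)/(z₂ − z₁) = (-3.29 − -54.3)/2.56 = 19.924.

μ = -21.528, σ = 19.924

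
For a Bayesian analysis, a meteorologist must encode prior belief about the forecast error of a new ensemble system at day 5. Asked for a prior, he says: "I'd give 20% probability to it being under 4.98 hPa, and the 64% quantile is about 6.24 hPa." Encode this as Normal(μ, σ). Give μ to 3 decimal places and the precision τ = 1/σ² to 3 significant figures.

For Normal(μ,σ), the p-quantile is μ + z_p·σ. Here z_{0.2} = -0.8416, z_{0.64} = 0.3585.
So 4.98 = μ − 0.8416σ and 6.24 = μ + 0.3585σ.
Subtracting: σ = (6.24 − 4.98)/(0.3585 − (-0.8416)) = 1.050.
Then μ = 4.98 − (-0.8416)·1.050 = 5.864.
Precision τ = 1/σ² = 1/1.05² = 0.907.

μ = 5.864, τ = 0.907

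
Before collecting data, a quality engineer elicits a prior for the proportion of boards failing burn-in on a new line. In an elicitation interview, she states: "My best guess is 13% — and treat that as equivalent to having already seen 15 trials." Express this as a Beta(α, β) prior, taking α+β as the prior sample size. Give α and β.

Under the effective-sample-size interpretation, Beta(α, β) has prior mean α/(α+β) and prior sample size α+β.
So α+β = 15 and α/(α+β) = 0.13, giving α = 0.13·15 = 1.95 and β = 15 − 1.95 = 13.05.

α = 1.95, β = 13.05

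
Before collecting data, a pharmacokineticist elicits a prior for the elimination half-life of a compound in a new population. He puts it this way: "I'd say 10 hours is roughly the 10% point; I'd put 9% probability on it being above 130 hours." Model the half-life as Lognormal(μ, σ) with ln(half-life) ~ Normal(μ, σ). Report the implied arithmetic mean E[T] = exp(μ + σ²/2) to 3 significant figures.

E[T] ≈ 56.5 hours

If T ~ Lognormal(μ,σ) then ln T ~ Normal(μ,σ), so the p-quantile of ln T is μ + z_p·σ.
ln(10) = 2.303 and ln(130) = 4.868; z_{0.1} = -1.282, z_{0.91} = 1.341.
σ = (4.868 − 2.303)/(1.341 − (-1.282)) = 0.978.
μ = 2.303 − (-1.282)·0.978 = 3.556.
E[T] = exp(μ + σ²/2) = exp(3.556 + 0.4784) = 56.5 hours.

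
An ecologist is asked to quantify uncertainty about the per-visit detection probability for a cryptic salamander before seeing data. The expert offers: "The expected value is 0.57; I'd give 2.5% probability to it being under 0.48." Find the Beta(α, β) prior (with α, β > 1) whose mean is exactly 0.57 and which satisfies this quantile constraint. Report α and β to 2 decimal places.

α ≈ 67.12, β ≈ 50.64

With mean 0.57 fixed, write α = 0.57s, β = 0.43s where s = α+β.
Need P(θ < 0.48) = 0.025 under Beta(0.57s, 0.43s). Normal approximation: (q−m)/√(m(1−m)/s) ≈ z_{0.025} = -1.96, so s ≈ 0.57·0.43·(-1.96)²/(0.48−0.57)² = 116.2.
At s = 116.2: P(θ<0.48) ≈ 0.026. Adjusting to match 0.025 gives s ≈ 117.76.
So α = 0.57·117.76 ≈ 67.12, β = 0.43·117.76 ≈ 50.64.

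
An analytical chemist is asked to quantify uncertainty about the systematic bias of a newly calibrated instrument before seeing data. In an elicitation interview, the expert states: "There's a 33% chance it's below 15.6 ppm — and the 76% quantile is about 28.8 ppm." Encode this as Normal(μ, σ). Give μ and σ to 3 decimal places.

μ = 20.666, σ = 11.516

The p-quantile of Normal(μ,σ) is μ + z_p·σ, with z_{0.33} = -0.4399 and z_{0.76} = 0.7063.
Eliminate σ: μ = (z₂·x₁ − z₁·x₂)/(z₂ − z₁) = (0.7063·15.6 − (-0.4399)·28.8)/1.146 = 20.666.
Then σ = (x₂ − x₁)/(z₂ − z₁) = (28.8 − 15.6)/1.146 = 11.516.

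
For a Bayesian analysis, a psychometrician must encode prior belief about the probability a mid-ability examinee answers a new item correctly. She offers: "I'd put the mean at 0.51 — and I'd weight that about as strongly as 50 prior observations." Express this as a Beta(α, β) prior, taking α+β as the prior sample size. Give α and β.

α = 25.5, β = 24.5

Under the effective-sample-size interpretation, Beta(α, β) has prior mean α/(α+β) and prior sample size α+β.
So α+β = 50 and α/(α+β) = 0.51, giving α = 0.51·50 = 25.5 and β = 50 − 25.5 = 24.5.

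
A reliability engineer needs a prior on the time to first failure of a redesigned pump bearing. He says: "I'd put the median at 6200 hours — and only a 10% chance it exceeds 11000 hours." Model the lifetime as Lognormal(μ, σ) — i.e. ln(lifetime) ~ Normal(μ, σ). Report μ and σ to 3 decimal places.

If T ~ Lognormal(μ,σ) then ln T ~ Normal(μ,σ), so the p-quantile of ln T is μ + z_p·σ.
ln(6200) = 8.732 and ln(11000) = 9.306; z_{0.5} = 0, z_{0.9} = 1.282.
σ = (9.306 − 8.732)/(1.282 − (0)) = 0.447.
μ = 8.732 − (0)·0.447 = 8.732.

μ ≈ 8.732, σ ≈ 0.447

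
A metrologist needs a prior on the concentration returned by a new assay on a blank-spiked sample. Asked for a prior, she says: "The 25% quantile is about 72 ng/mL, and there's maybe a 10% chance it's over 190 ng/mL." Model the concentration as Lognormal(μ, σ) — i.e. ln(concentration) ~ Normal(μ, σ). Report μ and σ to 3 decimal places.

μ ≈ 4.611, σ ≈ 0.496

If T ~ Lognormal(μ,σ) then ln T ~ Normal(μ,σ), so the p-quantile of ln T is μ + z_p·σ.
ln(72) = 4.277 and ln(190) = 5.247; z_{0.25} = -0.6745, z_{0.9} = 1.282.
σ = (5.247 − 4.277)/(1.282 − (-0.6745)) = 0.496.
μ = 4.277 − (-0.6745)·0.496 = 4.611.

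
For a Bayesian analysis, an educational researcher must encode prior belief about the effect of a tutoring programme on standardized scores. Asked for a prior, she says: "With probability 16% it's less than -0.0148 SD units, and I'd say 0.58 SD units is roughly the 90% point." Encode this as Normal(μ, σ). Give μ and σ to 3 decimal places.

The p-quantile of Normal(μ,σ) is μ + z_p·σ, with z_{0.16} = -0.9945 and z_{0.9} = 1.282.
Eliminate σ: μ = (z₂·x₁ − z₁·x₂)/(z₂ − z₁) = (1.282·-0.0148 − (-0.9945)·0.58)/2.276 = 0.245.
Then σ = (x₂ − x₁)/(z₂ − z₁) = (0.58 − -0.0148)/2.276 = 0.261.

μ = 0.245, σ = 0.261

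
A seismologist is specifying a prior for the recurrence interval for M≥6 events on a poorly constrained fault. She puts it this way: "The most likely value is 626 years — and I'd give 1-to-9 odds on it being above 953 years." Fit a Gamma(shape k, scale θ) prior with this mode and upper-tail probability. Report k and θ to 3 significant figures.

Gamma(k,θ) with k>1 has mode (k−1)θ, so θ = 626/(k−1).
Need P(X < 953) = 0.9 with θ tied to k this way. Start at k = 2, θ = 626: P(X<953) ≈ 0.450.
Too low — raise k to concentrate. Iterating converges to k ≈ 11.6.
Then θ = 626/(11.6−1) ≈ 59.3.

k ≈ 11.6, θ ≈ 59.3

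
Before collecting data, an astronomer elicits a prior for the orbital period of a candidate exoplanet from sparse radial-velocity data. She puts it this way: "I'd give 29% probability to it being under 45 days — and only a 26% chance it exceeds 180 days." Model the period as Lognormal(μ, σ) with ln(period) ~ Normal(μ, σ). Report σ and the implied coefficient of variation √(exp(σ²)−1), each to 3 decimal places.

If T ~ Lognormal(μ,σ) then ln T ~ Normal(μ,σ), so the p-quantile of ln T is μ + z_p·σ.
ln(45) = 3.807 and ln(180) = 5.193; z_{0.29} = -0.5534, z_{0.74} = 0.6433.
σ = (5.193 − 3.807)/(0.6433 − (-0.5534)) = 1.158.
μ = 3.807 − (-0.5534)·1.158 = 4.448.
CV = √(exp(σ²)−1) = √(exp(1.3419)−1) = 1.681.

σ ≈ 1.158, CV ≈ 1.681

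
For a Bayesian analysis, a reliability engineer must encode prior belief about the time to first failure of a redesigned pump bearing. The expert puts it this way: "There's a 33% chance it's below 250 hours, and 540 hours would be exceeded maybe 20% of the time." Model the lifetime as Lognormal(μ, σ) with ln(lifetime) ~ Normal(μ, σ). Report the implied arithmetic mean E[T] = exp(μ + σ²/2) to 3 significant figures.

E[T] ≈ 390 hours

If T ~ Lognormal(μ,σ) then ln T ~ Normal(μ,σ), so the p-quantile of ln T is μ + z_p·σ.
ln(250) = 5.521 and ln(540) = 6.292; z_{0.33} = -0.4399, z_{0.8} = 0.8416.
σ = (6.292 − 5.521)/(0.8416 − (-0.4399)) = 0.601.
μ = 5.521 − (-0.4399)·0.601 = 5.786.
E[T] = exp(μ + σ²/2) = exp(5.786 + 0.1806) = 390 hours.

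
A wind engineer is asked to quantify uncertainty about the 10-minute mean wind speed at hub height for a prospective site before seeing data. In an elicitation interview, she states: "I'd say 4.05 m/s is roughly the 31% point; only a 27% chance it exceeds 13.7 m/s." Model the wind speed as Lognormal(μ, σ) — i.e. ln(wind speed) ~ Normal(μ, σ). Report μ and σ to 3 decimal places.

μ ≈ 1.944, σ ≈ 1.099

If T ~ Lognormal(μ,σ) then ln T ~ Normal(μ,σ), so the p-quantile of ln T is μ + z_p·σ.
ln(4.05) = 1.399 and ln(13.7) = 2.617; z_{0.31} = -0.4959, z_{0.73} = 0.6128.
σ = (2.617 − 1.399)/(0.6128 − (-0.4959)) = 1.099.
μ = 1.399 − (-0.4959)·1.099 = 1.944.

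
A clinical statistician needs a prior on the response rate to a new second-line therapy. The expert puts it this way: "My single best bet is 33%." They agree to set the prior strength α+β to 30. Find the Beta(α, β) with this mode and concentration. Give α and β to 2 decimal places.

α = 10.24, β = 19.76

For α,β > 1 the Beta mode is (α−1)/(α+β−2). With α+β = 30, the mode is (α−1)/28.
Set (α−1)/28 = 0.33 → α = 1 + 0.33·28 = 10.24.
β = 30 − α = 19.76.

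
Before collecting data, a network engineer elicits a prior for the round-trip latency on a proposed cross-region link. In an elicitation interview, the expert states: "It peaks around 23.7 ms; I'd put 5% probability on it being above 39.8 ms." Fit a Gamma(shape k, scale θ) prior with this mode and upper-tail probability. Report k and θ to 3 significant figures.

Gamma(k,θ) with k>1 has mode (k−1)θ, so θ = 23.7/(k−1).
Need P(X < 39.8) = 0.95 with θ tied to k this way. Start at k = 2, θ = 23.7: P(X<39.8) ≈ 0.500.
Too low — raise k to concentrate. Iterating converges to k ≈ 11.4.
Then θ = 23.7/(11.4−1) ≈ 2.28.

k ≈ 11.4, θ ≈ 2.28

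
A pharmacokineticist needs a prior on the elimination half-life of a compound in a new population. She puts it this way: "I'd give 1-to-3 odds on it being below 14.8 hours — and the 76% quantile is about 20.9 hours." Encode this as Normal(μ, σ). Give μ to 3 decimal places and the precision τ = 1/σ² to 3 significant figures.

The p-quantile of Normal(μ,σ) is μ + z_p·σ, with z_{0.25} = -0.6745 and z_{0.76} = 0.7063.
Eliminate σ: μ = (z₂·x₁ − z₁·x₂)/(z₂ − z₁) = (0.7063·14.8 − (-0.6745)·20.9)/1.381 = 17.780.
Then σ = (x₂ − x₁)/(z₂ − z₁) = (20.9 − 14.8)/1.381 = 4.418.
Precision τ = 1/σ² = 1/4.418² = 0.0512.

μ = 17.780, τ = 0.0512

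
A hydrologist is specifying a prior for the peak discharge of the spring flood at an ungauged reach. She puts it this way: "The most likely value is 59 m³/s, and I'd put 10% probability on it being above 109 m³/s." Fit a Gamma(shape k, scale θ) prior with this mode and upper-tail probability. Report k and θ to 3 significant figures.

Gamma(k,θ) with k>1 has mode (k−1)θ, so θ = 59/(k−1).
Need P(X < 109) = 0.9 with θ tied to k this way. Start at k = 2, θ = 59: P(X<109) ≈ 0.551.
Too low — raise k to concentrate. Iterating converges to k ≈ 6.06.
Then θ = 59/(6.06−1) ≈ 11.6.

k ≈ 6.06, θ ≈ 11.6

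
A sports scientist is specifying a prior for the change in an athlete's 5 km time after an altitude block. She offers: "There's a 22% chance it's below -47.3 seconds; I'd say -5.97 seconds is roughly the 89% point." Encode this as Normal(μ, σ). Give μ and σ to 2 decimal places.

μ = -31.33, σ = 20.68

For Normal(μ,σ), the p-quantile is μ + z_p·σ. Here z_{0.22} = -0.7722, z_{0.89} = 1.227.
So -47.3 = μ − 0.7722σ and -5.97 = μ + 1.227σ.
Subtracting: σ = (-5.97 − -47.3)/(1.227 − (-0.7722)) = 20.68.
Then μ = -47.3 − (-0.7722)·20.68 = -31.33.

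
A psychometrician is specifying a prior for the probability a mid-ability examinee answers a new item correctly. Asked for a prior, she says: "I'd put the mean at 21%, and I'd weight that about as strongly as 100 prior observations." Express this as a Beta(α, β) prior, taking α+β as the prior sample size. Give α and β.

Under the effective-sample-size interpretation, Beta(α, β) has prior mean α/(α+β) and prior sample size α+β.
So α+β = 100 and α/(α+β) = 0.21, giving α = 0.21·100 = 21 and β = 100 − 21 = 79.

α = 21, β = 79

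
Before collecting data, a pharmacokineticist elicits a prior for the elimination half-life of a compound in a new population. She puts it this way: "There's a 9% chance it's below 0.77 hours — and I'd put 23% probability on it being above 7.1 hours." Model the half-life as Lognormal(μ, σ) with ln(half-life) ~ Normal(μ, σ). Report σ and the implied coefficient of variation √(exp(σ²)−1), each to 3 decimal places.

σ ≈ 1.068, CV ≈ 1.460

If T ~ Lognormal(μ,σ) then ln T ~ Normal(μ,σ), so the p-quantile of ln T is μ + z_p·σ.
ln(0.77) = -0.2614 and ln(7.1) = 1.96; z_{0.09} = -1.341, z_{0.77} = 0.7388.
σ = (1.96 − -0.2614)/(0.7388 − (-1.341)) = 1.068.
μ = -0.2614 − (-1.341)·1.068 = 1.171.
CV = √(exp(σ²)−1) = √(exp(1.1411)−1) = 1.460.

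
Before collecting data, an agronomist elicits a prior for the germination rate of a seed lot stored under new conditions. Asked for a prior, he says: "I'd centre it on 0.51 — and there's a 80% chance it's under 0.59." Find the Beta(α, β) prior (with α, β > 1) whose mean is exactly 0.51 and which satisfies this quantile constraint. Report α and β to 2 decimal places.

With mean 0.51 fixed, write α = 0.51s, β = 0.49s where s = α+β.
Need P(θ < 0.59) = 0.8 under Beta(0.51s, 0.49s). Normal approximation: (q−m)/√(m(1−m)/s) ≈ z_{0.8} = 0.842, so s ≈ 0.51·0.49·(0.842)²/(0.59−0.51)² = 27.7.
At s = 27.7: P(θ<0.59) ≈ 0.799. Adjusting to match 0.8 gives s ≈ 27.84.
So α = 0.51·27.84 ≈ 14.20, β = 0.49·27.84 ≈ 13.64.

α ≈ 14.20, β ≈ 13.64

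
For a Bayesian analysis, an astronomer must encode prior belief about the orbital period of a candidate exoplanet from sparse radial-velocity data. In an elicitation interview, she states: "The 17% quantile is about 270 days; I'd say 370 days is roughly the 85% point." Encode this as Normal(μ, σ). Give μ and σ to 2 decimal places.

The p-quantile of Normal(μ,σ) is μ + z_p·σ, with z_{0.17} = -0.9542 and z_{0.85} = 1.036.
Eliminate σ: μ = (z₂·x₁ − z₁·x₂)/(z₂ − z₁) = (1.036·270 − (-0.9542)·370)/1.991 = 317.93.
Then σ = (x₂ − x₁)/(z₂ − z₁) = (370 − 270)/1.991 = 50.24.

μ = 317.93, σ = 50.24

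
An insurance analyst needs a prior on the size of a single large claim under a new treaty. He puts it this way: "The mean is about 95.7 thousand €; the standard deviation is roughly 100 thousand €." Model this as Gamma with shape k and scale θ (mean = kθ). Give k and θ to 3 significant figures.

k ≈ 0.916, θ ≈ 104

For Gamma(k, scale θ): mean = kθ, variance = kθ², so CV = 1/√k.
CV = SD/mean = 100/95.7 = 1.045, hence k = 1/CV² = 0.916.
Then θ = mean/k = 95.7/0.916 = 104.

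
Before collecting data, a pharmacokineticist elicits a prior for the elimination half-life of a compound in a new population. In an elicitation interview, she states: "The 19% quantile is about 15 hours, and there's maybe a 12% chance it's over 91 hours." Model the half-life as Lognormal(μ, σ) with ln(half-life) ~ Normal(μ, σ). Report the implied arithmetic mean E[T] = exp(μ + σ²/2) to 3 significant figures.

E[T] ≈ 47.7 hours

If T ~ Lognormal(μ,σ) then ln T ~ Normal(μ,σ), so the p-quantile of ln T is μ + z_p·σ.
ln(15) = 2.708 and ln(91) = 4.511; z_{0.19} = -0.8779, z_{0.88} = 1.175.
σ = (4.511 − 2.708)/(1.175 − (-0.8779)) = 0.878.
μ = 2.708 − (-0.8779)·0.878 = 3.479.
E[T] = exp(μ + σ²/2) = exp(3.479 + 0.3856) = 47.7 hours.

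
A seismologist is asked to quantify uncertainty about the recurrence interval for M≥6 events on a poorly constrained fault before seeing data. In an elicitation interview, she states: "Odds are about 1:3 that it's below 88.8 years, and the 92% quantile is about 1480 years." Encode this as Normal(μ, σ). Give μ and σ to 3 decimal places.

The p-quantile of Normal(μ,σ) is μ + z_p·σ, with z_{0.25} = -0.6745 and z_{0.92} = 1.405.
Eliminate σ: μ = (z₂·x₁ − z₁·x₂)/(z₂ − z₁) = (1.405·88.8 − (-0.6745)·1480)/2.08 = 540.025.
Then σ = (x₂ − x₁)/(z₂ − z₁) = (1480 − 88.8)/2.08 = 668.987.

μ = 540.025, σ = 668.987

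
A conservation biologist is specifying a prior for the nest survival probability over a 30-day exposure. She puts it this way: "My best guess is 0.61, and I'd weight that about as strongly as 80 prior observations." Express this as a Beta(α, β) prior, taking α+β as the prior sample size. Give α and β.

Under the effective-sample-size interpretation, Beta(α, β) has prior mean α/(α+β) and prior sample size α+β.
So α+β = 80 and α/(α+β) = 0.61, giving α = 0.61·80 = 48.8 and β = 80 − 48.8 = 31.2.

α = 48.8, β = 31.2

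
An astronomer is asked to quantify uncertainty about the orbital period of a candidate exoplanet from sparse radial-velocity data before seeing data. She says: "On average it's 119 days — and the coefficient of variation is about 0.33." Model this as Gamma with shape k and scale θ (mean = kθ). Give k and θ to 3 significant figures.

k ≈ 9.18, θ ≈ 13

For Gamma(k, scale θ): mean = kθ, variance = kθ², so CV = 1/√k.
CV = 0.33, hence k = 1/CV² = 9.18.
Then θ = mean/k = 119/9.18 = 13.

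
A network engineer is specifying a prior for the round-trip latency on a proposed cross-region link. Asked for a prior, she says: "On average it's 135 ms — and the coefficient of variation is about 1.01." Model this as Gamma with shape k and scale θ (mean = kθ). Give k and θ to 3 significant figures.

For Gamma(k, scale θ): mean = kθ, variance = kθ², so CV = 1/√k.
CV = 1.01, hence k = 1/CV² = 0.98.
Then θ = mean/k = 135/0.98 = 138.

k ≈ 0.98, θ ≈ 138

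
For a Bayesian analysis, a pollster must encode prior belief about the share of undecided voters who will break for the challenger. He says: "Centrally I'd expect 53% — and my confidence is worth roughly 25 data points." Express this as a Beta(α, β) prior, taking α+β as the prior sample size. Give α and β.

Under the effective-sample-size interpretation, Beta(α, β) has prior mean α/(α+β) and prior sample size α+β.
So α+β = 25 and α/(α+β) = 0.53, giving α = 0.53·25 = 13.25 and β = 25 − 13.25 = 11.75.

α = 13.25, β = 11.75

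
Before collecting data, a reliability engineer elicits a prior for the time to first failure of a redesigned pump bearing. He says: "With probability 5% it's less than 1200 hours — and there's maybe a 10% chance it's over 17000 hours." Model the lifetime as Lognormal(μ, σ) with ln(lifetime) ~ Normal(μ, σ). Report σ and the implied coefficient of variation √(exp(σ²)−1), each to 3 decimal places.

σ ≈ 0.906, CV ≈ 1.128

If T ~ Lognormal(μ,σ) then ln T ~ Normal(μ,σ), so the p-quantile of ln T is μ + z_p·σ.
ln(1200) = 7.09 and ln(17000) = 9.741; z_{0.05} = -1.645, z_{0.9} = 1.282.
σ = (9.741 − 7.09)/(1.282 − (-1.645)) = 0.906.
μ = 7.09 − (-1.645)·0.906 = 8.580.
CV = √(exp(σ²)−1) = √(exp(0.8206)−1) = 1.128.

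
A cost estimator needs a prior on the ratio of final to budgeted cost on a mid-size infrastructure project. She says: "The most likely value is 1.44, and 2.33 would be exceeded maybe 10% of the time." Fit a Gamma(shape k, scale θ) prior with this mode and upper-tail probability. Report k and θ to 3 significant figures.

Gamma(k,θ) with k>1 has mode (k−1)θ, so θ = 1.44/(k−1).
Need P(X < 2.33) = 0.9 with θ tied to k this way. Start at k = 2, θ = 1.44: P(X<2.33) ≈ 0.481.
Too low — raise k to concentrate. Iterating converges to k ≈ 9.13.
Then θ = 1.44/(9.13−1) ≈ 0.177.

k ≈ 9.13, θ ≈ 0.177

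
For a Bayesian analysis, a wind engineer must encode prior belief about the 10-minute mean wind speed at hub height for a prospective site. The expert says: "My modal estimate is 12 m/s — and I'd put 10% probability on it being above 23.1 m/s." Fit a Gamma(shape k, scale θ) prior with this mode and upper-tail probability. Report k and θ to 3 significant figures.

k ≈ 5.46, θ ≈ 2.69

Gamma(k,θ) with k>1 has mode (k−1)θ, so θ = 12/(k−1).
Need P(X < 23.1) = 0.9 with θ tied to k this way. Start at k = 2, θ = 12: P(X<23.1) ≈ 0.573.
Too low — raise k to concentrate. Iterating converges to k ≈ 5.46.
Then θ = 12/(5.46−1) ≈ 2.69.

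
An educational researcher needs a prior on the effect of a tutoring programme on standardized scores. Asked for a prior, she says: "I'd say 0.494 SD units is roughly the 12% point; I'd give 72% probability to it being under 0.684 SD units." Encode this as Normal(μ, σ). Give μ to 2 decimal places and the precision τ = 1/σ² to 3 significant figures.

For Normal(μ,σ), the p-quantile is μ + z_p·σ. Here z_{0.12} = -1.175, z_{0.72} = 0.5828.
So 0.494 = μ − 1.175σ and 0.684 = μ + 0.5828σ.
Subtracting: σ = (0.684 − 0.494)/(0.5828 − (-1.175)) = 0.11.
Then μ = 0.494 − (-1.175)·0.11 = 0.62.
Precision τ = 1/σ² = 1/0.1081² = 85.6.

μ = 0.62, τ = 85.6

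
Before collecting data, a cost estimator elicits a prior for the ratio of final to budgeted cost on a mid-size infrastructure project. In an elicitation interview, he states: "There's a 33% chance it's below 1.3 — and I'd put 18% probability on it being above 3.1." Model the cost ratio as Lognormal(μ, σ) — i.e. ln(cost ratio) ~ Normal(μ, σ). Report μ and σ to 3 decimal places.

If T ~ Lognormal(μ,σ) then ln T ~ Normal(μ,σ), so the p-quantile of ln T is μ + z_p·σ.
ln(1.3) = 0.2624 and ln(3.1) = 1.131; z_{0.33} = -0.4399, z_{0.82} = 0.9154.
σ = (1.131 − 0.2624)/(0.9154 − (-0.4399)) = 0.641.
μ = 0.2624 − (-0.4399)·0.641 = 0.544.

μ ≈ 0.544, σ ≈ 0.641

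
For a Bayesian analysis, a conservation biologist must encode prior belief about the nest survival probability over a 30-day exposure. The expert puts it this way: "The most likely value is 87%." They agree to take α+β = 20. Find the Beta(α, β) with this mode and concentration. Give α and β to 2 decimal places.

For α,β > 1 the Beta mode is (α−1)/(α+β−2). With α+β = 20, the mode is (α−1)/18.
Set (α−1)/18 = 0.87 → α = 1 + 0.87·18 = 16.66.
β = 20 − α = 3.34.

α = 16.66, β = 3.34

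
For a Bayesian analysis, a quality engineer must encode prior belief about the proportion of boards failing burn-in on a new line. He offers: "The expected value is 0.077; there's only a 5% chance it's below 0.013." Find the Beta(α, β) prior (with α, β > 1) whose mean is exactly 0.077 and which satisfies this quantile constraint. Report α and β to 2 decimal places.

α ≈ 1.84, β ≈ 22.11

With mean 0.077 fixed, write α = 0.077s, β = 0.923s where s = α+β.
Need P(θ < 0.013) = 0.05 under Beta(0.077s, 0.923s). Normal approximation: (q−m)/√(m(1−m)/s) ≈ z_{0.05} = -1.64, so s ≈ 0.077·0.923·(-1.64)²/(0.013−0.077)² = 46.9.
At s = 46.9: P(θ<0.013) ≈ 0.007. Adjusting to match 0.05 gives s ≈ 23.95.
So α = 0.077·23.95 ≈ 1.84, β = 0.923·23.95 ≈ 22.11.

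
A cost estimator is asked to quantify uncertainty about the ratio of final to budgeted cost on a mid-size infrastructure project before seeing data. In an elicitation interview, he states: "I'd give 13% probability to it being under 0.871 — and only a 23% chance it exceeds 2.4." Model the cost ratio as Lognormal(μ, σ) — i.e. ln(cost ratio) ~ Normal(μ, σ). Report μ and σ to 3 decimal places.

If T ~ Lognormal(μ,σ) then ln T ~ Normal(μ,σ), so the p-quantile of ln T is μ + z_p·σ.
ln(0.871) = -0.1381 and ln(2.4) = 0.8755; z_{0.13} = -1.126, z_{0.77} = 0.7388.
σ = (0.8755 − -0.1381)/(0.7388 − (-1.126)) = 0.543.
μ = -0.1381 − (-1.126)·0.543 = 0.474.

μ ≈ 0.474, σ ≈ 0.543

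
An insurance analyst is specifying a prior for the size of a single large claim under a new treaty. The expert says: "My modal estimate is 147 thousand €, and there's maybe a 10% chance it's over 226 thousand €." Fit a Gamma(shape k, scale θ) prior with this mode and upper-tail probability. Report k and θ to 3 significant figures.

Gamma(k,θ) with k>1 has mode (k−1)θ, so θ = 147/(k−1).
Need P(X < 226) = 0.9 with θ tied to k this way. Start at k = 2, θ = 147: P(X<226) ≈ 0.455.
Too low — raise k to concentrate. Iterating converges to k ≈ 11.1.
Then θ = 147/(11.1−1) ≈ 14.6.

k ≈ 11.1, θ ≈ 14.6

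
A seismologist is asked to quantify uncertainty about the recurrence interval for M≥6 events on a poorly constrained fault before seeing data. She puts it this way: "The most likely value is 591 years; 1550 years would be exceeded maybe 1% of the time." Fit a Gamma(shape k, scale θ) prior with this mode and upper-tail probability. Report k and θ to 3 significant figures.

Gamma(k,θ) with k>1 has mode (k−1)θ, so θ = 591/(k−1).
Need P(X < 1550) = 0.99 with θ tied to k this way. Start at k = 2, θ = 591: P(X<1550) ≈ 0.737.
Too low — raise k to concentrate. Iterating converges to k ≈ 6.
Then θ = 591/(6−1) ≈ 118.

k ≈ 6, θ ≈ 118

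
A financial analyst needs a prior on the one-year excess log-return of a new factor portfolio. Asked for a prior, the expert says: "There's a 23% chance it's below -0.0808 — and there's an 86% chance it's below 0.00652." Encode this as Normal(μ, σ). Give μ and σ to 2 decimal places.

μ = -0.05, σ = 0.05

For Normal(μ,σ), the p-quantile is μ + z_p·σ. Here z_{0.23} = -0.7388, z_{0.86} = 1.08.
So -0.0808 = μ − 0.7388σ and 0.00652 = μ + 1.08σ.
Subtracting: σ = (0.00652 − -0.0808)/(1.08 − (-0.7388)) = 0.05.
Then μ = -0.0808 − (-0.7388)·0.05 = -0.05.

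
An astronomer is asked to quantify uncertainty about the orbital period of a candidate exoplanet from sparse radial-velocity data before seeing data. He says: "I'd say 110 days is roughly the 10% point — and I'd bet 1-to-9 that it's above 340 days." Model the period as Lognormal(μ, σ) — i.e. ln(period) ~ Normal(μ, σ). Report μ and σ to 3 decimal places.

If T ~ Lognormal(μ,σ) then ln T ~ Normal(μ,σ), so the p-quantile of ln T is μ + z_p·σ.
ln(110) = 4.7 and ln(340) = 5.829; z_{0.1} = -1.282, z_{0.9} = 1.282.
σ = (5.829 − 4.7)/(1.282 − (-1.282)) = 0.440.
μ = 4.7 − (-1.282)·0.440 = 5.265.

μ ≈ 5.265, σ ≈ 0.440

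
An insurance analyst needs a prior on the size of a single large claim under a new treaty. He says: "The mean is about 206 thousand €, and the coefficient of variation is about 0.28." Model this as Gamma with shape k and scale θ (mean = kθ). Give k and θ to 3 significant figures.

For Gamma(k, scale θ): mean = kθ, variance = kθ², so CV = 1/√k.
CV = 0.28, hence k = 1/CV² = 12.8.
Then θ = mean/k = 206/12.8 = 16.2.

k ≈ 12.8, θ ≈ 16.2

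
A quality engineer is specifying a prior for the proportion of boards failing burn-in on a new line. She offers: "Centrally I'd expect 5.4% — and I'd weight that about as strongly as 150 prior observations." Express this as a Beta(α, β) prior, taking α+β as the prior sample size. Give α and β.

α = 8.1, β = 141.9

Under the effective-sample-size interpretation, Beta(α, β) has prior mean α/(α+β) and prior sample size α+β.
So α+β = 150 and α/(α+β) = 0.054, giving α = 0.054·150 = 8.1 and β = 150 − 8.1 = 141.9.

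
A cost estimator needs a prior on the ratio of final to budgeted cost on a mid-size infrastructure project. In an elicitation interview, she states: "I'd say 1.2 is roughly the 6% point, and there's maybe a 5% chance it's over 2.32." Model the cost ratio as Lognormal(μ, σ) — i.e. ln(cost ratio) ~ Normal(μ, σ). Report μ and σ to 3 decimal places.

μ ≈ 0.503, σ ≈ 0.206

If T ~ Lognormal(μ,σ) then ln T ~ Normal(μ,σ), so the p-quantile of ln T is μ + z_p·σ.
ln(1.2) = 0.1823 and ln(2.32) = 0.8416; z_{0.06} = -1.555, z_{0.95} = 1.645.
σ = (0.8416 − 0.1823)/(1.645 − (-1.555)) = 0.206.
μ = 0.1823 − (-1.555)·0.206 = 0.503.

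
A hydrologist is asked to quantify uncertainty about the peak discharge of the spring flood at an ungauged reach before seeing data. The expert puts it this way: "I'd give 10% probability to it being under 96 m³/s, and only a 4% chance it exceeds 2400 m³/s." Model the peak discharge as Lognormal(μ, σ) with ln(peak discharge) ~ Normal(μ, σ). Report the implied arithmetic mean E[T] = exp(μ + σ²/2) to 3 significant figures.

E[T] ≈ 657 m³/s

If T ~ Lognormal(μ,σ) then ln T ~ Normal(μ,σ), so the p-quantile of ln T is μ + z_p·σ.
ln(96) = 4.564 and ln(2400) = 7.783; z_{0.1} = -1.282, z_{0.96} = 1.751.
σ = (7.783 − 4.564)/(1.751 − (-1.282)) = 1.062.
μ = 4.564 − (-1.282)·1.062 = 5.925.
E[T] = exp(μ + σ²/2) = exp(5.925 + 0.5634) = 657 m³/s.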